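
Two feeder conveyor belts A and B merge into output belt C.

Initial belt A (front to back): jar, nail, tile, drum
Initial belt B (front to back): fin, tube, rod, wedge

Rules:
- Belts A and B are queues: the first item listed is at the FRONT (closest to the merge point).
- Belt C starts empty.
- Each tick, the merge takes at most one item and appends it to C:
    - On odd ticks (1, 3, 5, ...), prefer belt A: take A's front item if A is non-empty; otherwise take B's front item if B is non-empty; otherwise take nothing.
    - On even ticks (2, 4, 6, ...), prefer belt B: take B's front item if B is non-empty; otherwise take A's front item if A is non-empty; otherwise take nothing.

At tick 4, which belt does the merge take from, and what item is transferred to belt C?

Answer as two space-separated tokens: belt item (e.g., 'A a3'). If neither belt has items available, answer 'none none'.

Tick 1: prefer A, take jar from A; A=[nail,tile,drum] B=[fin,tube,rod,wedge] C=[jar]
Tick 2: prefer B, take fin from B; A=[nail,tile,drum] B=[tube,rod,wedge] C=[jar,fin]
Tick 3: prefer A, take nail from A; A=[tile,drum] B=[tube,rod,wedge] C=[jar,fin,nail]
Tick 4: prefer B, take tube from B; A=[tile,drum] B=[rod,wedge] C=[jar,fin,nail,tube]

Answer: B tube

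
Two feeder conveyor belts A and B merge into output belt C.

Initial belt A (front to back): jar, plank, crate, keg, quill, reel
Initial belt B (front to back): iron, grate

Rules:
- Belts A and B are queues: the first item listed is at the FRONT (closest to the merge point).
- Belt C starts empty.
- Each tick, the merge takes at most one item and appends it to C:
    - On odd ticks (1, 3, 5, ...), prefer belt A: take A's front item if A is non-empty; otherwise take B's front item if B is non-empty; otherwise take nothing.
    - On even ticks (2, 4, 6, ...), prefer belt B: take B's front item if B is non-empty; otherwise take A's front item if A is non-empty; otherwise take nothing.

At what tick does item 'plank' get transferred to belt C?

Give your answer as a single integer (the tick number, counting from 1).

Tick 1: prefer A, take jar from A; A=[plank,crate,keg,quill,reel] B=[iron,grate] C=[jar]
Tick 2: prefer B, take iron from B; A=[plank,crate,keg,quill,reel] B=[grate] C=[jar,iron]
Tick 3: prefer A, take plank from A; A=[crate,keg,quill,reel] B=[grate] C=[jar,iron,plank]

Answer: 3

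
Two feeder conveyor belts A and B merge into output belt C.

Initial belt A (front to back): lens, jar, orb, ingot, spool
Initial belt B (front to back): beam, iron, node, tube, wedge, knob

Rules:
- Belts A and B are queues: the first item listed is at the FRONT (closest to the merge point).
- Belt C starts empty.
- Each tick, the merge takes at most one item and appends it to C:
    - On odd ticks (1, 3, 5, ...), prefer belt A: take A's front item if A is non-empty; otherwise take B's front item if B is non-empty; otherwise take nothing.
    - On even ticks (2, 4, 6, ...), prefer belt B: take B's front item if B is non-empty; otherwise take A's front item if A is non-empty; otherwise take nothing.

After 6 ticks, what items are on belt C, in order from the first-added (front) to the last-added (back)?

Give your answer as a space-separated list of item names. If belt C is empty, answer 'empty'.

Tick 1: prefer A, take lens from A; A=[jar,orb,ingot,spool] B=[beam,iron,node,tube,wedge,knob] C=[lens]
Tick 2: prefer B, take beam from B; A=[jar,orb,ingot,spool] B=[iron,node,tube,wedge,knob] C=[lens,beam]
Tick 3: prefer A, take jar from A; A=[orb,ingot,spool] B=[iron,node,tube,wedge,knob] C=[lens,beam,jar]
Tick 4: prefer B, take iron from B; A=[orb,ingot,spool] B=[node,tube,wedge,knob] C=[lens,beam,jar,iron]
Tick 5: prefer A, take orb from A; A=[ingot,spool] B=[node,tube,wedge,knob] C=[lens,beam,jar,iron,orb]
Tick 6: prefer B, take node from B; A=[ingot,spool] B=[tube,wedge,knob] C=[lens,beam,jar,iron,orb,node]

Answer: lens beam jar iron orb node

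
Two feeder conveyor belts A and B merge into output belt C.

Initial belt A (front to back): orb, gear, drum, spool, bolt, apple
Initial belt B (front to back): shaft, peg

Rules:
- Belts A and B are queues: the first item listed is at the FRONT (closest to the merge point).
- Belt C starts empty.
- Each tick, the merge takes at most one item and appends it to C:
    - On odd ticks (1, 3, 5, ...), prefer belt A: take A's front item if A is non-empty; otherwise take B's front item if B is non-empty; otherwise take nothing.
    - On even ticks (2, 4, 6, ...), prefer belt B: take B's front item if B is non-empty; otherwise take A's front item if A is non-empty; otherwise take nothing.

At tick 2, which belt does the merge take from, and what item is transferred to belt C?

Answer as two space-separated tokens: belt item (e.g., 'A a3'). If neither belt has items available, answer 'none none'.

Answer: B shaft

Derivation:
Tick 1: prefer A, take orb from A; A=[gear,drum,spool,bolt,apple] B=[shaft,peg] C=[orb]
Tick 2: prefer B, take shaft from B; A=[gear,drum,spool,bolt,apple] B=[peg] C=[orb,shaft]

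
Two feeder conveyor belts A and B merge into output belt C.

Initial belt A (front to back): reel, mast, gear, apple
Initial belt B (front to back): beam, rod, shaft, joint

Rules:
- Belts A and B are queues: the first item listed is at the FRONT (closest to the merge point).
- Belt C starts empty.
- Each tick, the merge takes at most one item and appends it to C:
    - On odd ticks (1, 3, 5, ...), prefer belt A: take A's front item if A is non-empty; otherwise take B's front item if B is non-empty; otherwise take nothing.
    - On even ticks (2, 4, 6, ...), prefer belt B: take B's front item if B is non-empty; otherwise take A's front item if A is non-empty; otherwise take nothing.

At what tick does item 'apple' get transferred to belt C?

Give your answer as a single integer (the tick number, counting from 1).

Answer: 7

Derivation:
Tick 1: prefer A, take reel from A; A=[mast,gear,apple] B=[beam,rod,shaft,joint] C=[reel]
Tick 2: prefer B, take beam from B; A=[mast,gear,apple] B=[rod,shaft,joint] C=[reel,beam]
Tick 3: prefer A, take mast from A; A=[gear,apple] B=[rod,shaft,joint] C=[reel,beam,mast]
Tick 4: prefer B, take rod from B; A=[gear,apple] B=[shaft,joint] C=[reel,beam,mast,rod]
Tick 5: prefer A, take gear from A; A=[apple] B=[shaft,joint] C=[reel,beam,mast,rod,gear]
Tick 6: prefer B, take shaft from B; A=[apple] B=[joint] C=[reel,beam,mast,rod,gear,shaft]
Tick 7: prefer A, take apple from A; A=[-] B=[joint] C=[reel,beam,mast,rod,gear,shaft,apple]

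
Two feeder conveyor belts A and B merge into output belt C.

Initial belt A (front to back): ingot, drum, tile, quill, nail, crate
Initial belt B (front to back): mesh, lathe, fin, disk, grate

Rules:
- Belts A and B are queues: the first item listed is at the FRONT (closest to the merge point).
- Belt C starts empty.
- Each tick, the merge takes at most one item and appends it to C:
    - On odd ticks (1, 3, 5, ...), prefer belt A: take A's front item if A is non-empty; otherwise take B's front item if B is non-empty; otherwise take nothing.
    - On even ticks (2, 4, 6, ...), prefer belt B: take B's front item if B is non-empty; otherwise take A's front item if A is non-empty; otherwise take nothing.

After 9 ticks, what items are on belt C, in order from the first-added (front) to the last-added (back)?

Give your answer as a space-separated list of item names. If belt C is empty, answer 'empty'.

Tick 1: prefer A, take ingot from A; A=[drum,tile,quill,nail,crate] B=[mesh,lathe,fin,disk,grate] C=[ingot]
Tick 2: prefer B, take mesh from B; A=[drum,tile,quill,nail,crate] B=[lathe,fin,disk,grate] C=[ingot,mesh]
Tick 3: prefer A, take drum from A; A=[tile,quill,nail,crate] B=[lathe,fin,disk,grate] C=[ingot,mesh,drum]
Tick 4: prefer B, take lathe from B; A=[tile,quill,nail,crate] B=[fin,disk,grate] C=[ingot,mesh,drum,lathe]
Tick 5: prefer A, take tile from A; A=[quill,nail,crate] B=[fin,disk,grate] C=[ingot,mesh,drum,lathe,tile]
Tick 6: prefer B, take fin from B; A=[quill,nail,crate] B=[disk,grate] C=[ingot,mesh,drum,lathe,tile,fin]
Tick 7: prefer A, take quill from A; A=[nail,crate] B=[disk,grate] C=[ingot,mesh,drum,lathe,tile,fin,quill]
Tick 8: prefer B, take disk from B; A=[nail,crate] B=[grate] C=[ingot,mesh,drum,lathe,tile,fin,quill,disk]
Tick 9: prefer A, take nail from A; A=[crate] B=[grate] C=[ingot,mesh,drum,lathe,tile,fin,quill,disk,nail]

Answer: ingot mesh drum lathe tile fin quill disk nail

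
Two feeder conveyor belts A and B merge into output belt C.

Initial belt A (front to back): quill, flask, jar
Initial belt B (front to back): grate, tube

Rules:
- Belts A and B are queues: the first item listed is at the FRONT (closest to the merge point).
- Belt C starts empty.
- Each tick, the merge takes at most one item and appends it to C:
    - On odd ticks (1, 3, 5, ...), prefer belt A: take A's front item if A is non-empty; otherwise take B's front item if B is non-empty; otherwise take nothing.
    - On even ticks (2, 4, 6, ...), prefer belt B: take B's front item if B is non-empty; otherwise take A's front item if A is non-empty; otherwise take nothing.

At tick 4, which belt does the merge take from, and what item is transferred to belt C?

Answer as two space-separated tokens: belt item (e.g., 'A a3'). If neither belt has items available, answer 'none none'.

Answer: B tube

Derivation:
Tick 1: prefer A, take quill from A; A=[flask,jar] B=[grate,tube] C=[quill]
Tick 2: prefer B, take grate from B; A=[flask,jar] B=[tube] C=[quill,grate]
Tick 3: prefer A, take flask from A; A=[jar] B=[tube] C=[quill,grate,flask]
Tick 4: prefer B, take tube from B; A=[jar] B=[-] C=[quill,grate,flask,tube]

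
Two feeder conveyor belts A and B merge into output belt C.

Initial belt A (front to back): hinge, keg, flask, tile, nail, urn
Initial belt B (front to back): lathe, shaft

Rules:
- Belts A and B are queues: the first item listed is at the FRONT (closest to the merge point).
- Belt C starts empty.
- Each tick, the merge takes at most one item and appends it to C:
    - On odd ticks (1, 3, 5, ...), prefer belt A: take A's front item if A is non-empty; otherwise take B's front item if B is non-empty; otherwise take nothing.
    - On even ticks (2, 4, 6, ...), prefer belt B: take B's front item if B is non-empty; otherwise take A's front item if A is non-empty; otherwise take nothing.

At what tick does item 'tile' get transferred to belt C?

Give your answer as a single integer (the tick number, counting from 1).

Answer: 6

Derivation:
Tick 1: prefer A, take hinge from A; A=[keg,flask,tile,nail,urn] B=[lathe,shaft] C=[hinge]
Tick 2: prefer B, take lathe from B; A=[keg,flask,tile,nail,urn] B=[shaft] C=[hinge,lathe]
Tick 3: prefer A, take keg from A; A=[flask,tile,nail,urn] B=[shaft] C=[hinge,lathe,keg]
Tick 4: prefer B, take shaft from B; A=[flask,tile,nail,urn] B=[-] C=[hinge,lathe,keg,shaft]
Tick 5: prefer A, take flask from A; A=[tile,nail,urn] B=[-] C=[hinge,lathe,keg,shaft,flask]
Tick 6: prefer B, take tile from A; A=[nail,urn] B=[-] C=[hinge,lathe,keg,shaft,flask,tile]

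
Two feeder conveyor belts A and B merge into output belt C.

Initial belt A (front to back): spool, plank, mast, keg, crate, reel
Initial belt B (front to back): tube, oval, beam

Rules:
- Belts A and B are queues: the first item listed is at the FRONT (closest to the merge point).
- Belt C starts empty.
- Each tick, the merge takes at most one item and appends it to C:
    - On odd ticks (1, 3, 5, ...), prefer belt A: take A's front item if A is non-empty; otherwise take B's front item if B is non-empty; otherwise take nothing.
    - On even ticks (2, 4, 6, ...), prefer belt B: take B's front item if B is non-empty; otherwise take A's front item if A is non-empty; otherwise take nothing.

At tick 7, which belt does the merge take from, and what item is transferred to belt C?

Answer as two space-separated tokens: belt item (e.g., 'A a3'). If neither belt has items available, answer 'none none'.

Tick 1: prefer A, take spool from A; A=[plank,mast,keg,crate,reel] B=[tube,oval,beam] C=[spool]
Tick 2: prefer B, take tube from B; A=[plank,mast,keg,crate,reel] B=[oval,beam] C=[spool,tube]
Tick 3: prefer A, take plank from A; A=[mast,keg,crate,reel] B=[oval,beam] C=[spool,tube,plank]
Tick 4: prefer B, take oval from B; A=[mast,keg,crate,reel] B=[beam] C=[spool,tube,plank,oval]
Tick 5: prefer A, take mast from A; A=[keg,crate,reel] B=[beam] C=[spool,tube,plank,oval,mast]
Tick 6: prefer B, take beam from B; A=[keg,crate,reel] B=[-] C=[spool,tube,plank,oval,mast,beam]
Tick 7: prefer A, take keg from A; A=[crate,reel] B=[-] C=[spool,tube,plank,oval,mast,beam,keg]

Answer: A keg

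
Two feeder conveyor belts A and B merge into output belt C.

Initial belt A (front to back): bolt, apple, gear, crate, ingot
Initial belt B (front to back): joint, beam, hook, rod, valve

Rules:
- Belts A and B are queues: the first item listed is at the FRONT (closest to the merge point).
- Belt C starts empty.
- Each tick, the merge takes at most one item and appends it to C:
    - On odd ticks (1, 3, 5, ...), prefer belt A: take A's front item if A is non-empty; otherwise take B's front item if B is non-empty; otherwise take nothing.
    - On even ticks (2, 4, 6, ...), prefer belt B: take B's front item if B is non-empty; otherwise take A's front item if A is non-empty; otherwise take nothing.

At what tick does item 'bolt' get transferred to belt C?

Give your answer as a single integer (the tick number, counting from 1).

Answer: 1

Derivation:
Tick 1: prefer A, take bolt from A; A=[apple,gear,crate,ingot] B=[joint,beam,hook,rod,valve] C=[bolt]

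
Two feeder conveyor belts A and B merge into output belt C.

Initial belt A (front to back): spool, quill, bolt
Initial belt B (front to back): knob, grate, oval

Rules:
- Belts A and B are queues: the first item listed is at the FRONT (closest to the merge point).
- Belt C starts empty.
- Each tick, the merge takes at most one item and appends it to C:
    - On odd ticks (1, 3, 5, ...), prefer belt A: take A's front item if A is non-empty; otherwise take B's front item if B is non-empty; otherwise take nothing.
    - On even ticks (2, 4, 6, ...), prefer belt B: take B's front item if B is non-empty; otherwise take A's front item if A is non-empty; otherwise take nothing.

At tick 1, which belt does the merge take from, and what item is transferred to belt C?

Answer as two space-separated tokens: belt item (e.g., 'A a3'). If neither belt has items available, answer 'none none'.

Answer: A spool

Derivation:
Tick 1: prefer A, take spool from A; A=[quill,bolt] B=[knob,grate,oval] C=[spool]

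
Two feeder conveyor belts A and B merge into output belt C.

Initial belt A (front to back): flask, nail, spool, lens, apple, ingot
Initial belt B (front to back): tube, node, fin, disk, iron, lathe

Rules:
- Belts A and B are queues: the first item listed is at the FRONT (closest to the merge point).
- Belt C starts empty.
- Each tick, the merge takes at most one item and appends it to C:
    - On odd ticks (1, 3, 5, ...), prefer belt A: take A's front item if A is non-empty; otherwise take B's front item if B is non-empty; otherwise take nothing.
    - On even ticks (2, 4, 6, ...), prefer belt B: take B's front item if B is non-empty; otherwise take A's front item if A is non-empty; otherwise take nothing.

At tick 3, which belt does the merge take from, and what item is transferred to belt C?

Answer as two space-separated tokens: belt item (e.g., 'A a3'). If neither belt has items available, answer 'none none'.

Tick 1: prefer A, take flask from A; A=[nail,spool,lens,apple,ingot] B=[tube,node,fin,disk,iron,lathe] C=[flask]
Tick 2: prefer B, take tube from B; A=[nail,spool,lens,apple,ingot] B=[node,fin,disk,iron,lathe] C=[flask,tube]
Tick 3: prefer A, take nail from A; A=[spool,lens,apple,ingot] B=[node,fin,disk,iron,lathe] C=[flask,tube,nail]

Answer: A nail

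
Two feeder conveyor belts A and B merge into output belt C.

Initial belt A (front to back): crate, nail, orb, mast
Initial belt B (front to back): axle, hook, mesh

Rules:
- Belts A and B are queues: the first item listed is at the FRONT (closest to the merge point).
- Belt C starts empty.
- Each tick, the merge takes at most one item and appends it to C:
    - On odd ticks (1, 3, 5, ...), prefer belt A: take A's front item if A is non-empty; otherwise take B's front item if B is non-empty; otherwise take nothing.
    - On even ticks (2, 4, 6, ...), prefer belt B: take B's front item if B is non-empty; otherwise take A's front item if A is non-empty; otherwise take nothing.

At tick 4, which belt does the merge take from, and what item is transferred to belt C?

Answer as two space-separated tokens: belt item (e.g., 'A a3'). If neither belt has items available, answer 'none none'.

Answer: B hook

Derivation:
Tick 1: prefer A, take crate from A; A=[nail,orb,mast] B=[axle,hook,mesh] C=[crate]
Tick 2: prefer B, take axle from B; A=[nail,orb,mast] B=[hook,mesh] C=[crate,axle]
Tick 3: prefer A, take nail from A; A=[orb,mast] B=[hook,mesh] C=[crate,axle,nail]
Tick 4: prefer B, take hook from B; A=[orb,mast] B=[mesh] C=[crate,axle,nail,hook]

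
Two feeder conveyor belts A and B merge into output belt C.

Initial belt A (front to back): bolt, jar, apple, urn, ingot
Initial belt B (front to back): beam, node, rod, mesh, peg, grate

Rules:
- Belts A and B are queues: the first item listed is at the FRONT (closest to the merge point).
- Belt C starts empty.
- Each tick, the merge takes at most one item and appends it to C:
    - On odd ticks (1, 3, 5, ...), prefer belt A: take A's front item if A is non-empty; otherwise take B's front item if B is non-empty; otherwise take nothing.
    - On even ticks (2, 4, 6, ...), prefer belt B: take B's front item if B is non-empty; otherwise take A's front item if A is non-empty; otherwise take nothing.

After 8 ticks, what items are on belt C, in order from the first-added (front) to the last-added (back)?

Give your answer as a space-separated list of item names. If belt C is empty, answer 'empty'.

Answer: bolt beam jar node apple rod urn mesh

Derivation:
Tick 1: prefer A, take bolt from A; A=[jar,apple,urn,ingot] B=[beam,node,rod,mesh,peg,grate] C=[bolt]
Tick 2: prefer B, take beam from B; A=[jar,apple,urn,ingot] B=[node,rod,mesh,peg,grate] C=[bolt,beam]
Tick 3: prefer A, take jar from A; A=[apple,urn,ingot] B=[node,rod,mesh,peg,grate] C=[bolt,beam,jar]
Tick 4: prefer B, take node from B; A=[apple,urn,ingot] B=[rod,mesh,peg,grate] C=[bolt,beam,jar,node]
Tick 5: prefer A, take apple from A; A=[urn,ingot] B=[rod,mesh,peg,grate] C=[bolt,beam,jar,node,apple]
Tick 6: prefer B, take rod from B; A=[urn,ingot] B=[mesh,peg,grate] C=[bolt,beam,jar,node,apple,rod]
Tick 7: prefer A, take urn from A; A=[ingot] B=[mesh,peg,grate] C=[bolt,beam,jar,node,apple,rod,urn]
Tick 8: prefer B, take mesh from B; A=[ingot] B=[peg,grate] C=[bolt,beam,jar,node,apple,rod,urn,mesh]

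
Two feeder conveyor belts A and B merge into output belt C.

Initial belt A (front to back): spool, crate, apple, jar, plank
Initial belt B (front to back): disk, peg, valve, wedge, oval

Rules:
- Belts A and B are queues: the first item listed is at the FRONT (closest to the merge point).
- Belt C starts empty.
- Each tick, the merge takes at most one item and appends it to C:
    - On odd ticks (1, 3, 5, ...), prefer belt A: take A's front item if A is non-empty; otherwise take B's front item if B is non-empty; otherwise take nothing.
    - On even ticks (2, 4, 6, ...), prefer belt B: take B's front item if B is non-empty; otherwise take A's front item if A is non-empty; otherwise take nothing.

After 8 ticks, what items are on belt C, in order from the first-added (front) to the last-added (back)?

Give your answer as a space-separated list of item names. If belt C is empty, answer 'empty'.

Tick 1: prefer A, take spool from A; A=[crate,apple,jar,plank] B=[disk,peg,valve,wedge,oval] C=[spool]
Tick 2: prefer B, take disk from B; A=[crate,apple,jar,plank] B=[peg,valve,wedge,oval] C=[spool,disk]
Tick 3: prefer A, take crate from A; A=[apple,jar,plank] B=[peg,valve,wedge,oval] C=[spool,disk,crate]
Tick 4: prefer B, take peg from B; A=[apple,jar,plank] B=[valve,wedge,oval] C=[spool,disk,crate,peg]
Tick 5: prefer A, take apple from A; A=[jar,plank] B=[valve,wedge,oval] C=[spool,disk,crate,peg,apple]
Tick 6: prefer B, take valve from B; A=[jar,plank] B=[wedge,oval] C=[spool,disk,crate,peg,apple,valve]
Tick 7: prefer A, take jar from A; A=[plank] B=[wedge,oval] C=[spool,disk,crate,peg,apple,valve,jar]
Tick 8: prefer B, take wedge from B; A=[plank] B=[oval] C=[spool,disk,crate,peg,apple,valve,jar,wedge]

Answer: spool disk crate peg apple valve jar wedge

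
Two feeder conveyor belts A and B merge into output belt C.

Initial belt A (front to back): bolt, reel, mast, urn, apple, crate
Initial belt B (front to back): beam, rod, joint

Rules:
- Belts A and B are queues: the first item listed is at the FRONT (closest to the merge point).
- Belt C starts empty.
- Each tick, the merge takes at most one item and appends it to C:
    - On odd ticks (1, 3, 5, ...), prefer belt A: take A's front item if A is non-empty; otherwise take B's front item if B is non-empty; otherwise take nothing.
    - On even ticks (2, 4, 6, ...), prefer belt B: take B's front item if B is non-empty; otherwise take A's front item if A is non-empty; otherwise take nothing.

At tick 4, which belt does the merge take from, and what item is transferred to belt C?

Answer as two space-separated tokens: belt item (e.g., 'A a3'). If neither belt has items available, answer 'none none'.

Tick 1: prefer A, take bolt from A; A=[reel,mast,urn,apple,crate] B=[beam,rod,joint] C=[bolt]
Tick 2: prefer B, take beam from B; A=[reel,mast,urn,apple,crate] B=[rod,joint] C=[bolt,beam]
Tick 3: prefer A, take reel from A; A=[mast,urn,apple,crate] B=[rod,joint] C=[bolt,beam,reel]
Tick 4: prefer B, take rod from B; A=[mast,urn,apple,crate] B=[joint] C=[bolt,beam,reel,rod]

Answer: B rod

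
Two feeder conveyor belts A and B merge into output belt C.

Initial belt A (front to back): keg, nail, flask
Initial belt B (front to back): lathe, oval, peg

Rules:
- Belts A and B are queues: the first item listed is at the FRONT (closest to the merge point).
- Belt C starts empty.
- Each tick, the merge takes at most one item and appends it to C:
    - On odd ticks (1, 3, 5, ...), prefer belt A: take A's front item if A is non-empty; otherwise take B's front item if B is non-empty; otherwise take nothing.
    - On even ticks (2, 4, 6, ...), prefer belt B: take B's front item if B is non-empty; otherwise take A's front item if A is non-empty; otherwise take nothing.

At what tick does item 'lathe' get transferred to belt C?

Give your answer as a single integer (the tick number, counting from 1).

Answer: 2

Derivation:
Tick 1: prefer A, take keg from A; A=[nail,flask] B=[lathe,oval,peg] C=[keg]
Tick 2: prefer B, take lathe from B; A=[nail,flask] B=[oval,peg] C=[keg,lathe]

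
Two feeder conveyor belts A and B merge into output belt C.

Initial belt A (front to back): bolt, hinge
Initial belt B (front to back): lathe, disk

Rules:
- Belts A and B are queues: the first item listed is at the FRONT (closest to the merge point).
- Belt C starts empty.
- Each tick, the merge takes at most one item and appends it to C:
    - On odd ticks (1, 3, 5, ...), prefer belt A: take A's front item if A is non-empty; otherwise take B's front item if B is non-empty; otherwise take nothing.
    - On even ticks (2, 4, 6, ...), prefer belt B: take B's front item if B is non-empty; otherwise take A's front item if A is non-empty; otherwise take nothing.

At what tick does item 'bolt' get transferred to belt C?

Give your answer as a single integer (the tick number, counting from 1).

Tick 1: prefer A, take bolt from A; A=[hinge] B=[lathe,disk] C=[bolt]

Answer: 1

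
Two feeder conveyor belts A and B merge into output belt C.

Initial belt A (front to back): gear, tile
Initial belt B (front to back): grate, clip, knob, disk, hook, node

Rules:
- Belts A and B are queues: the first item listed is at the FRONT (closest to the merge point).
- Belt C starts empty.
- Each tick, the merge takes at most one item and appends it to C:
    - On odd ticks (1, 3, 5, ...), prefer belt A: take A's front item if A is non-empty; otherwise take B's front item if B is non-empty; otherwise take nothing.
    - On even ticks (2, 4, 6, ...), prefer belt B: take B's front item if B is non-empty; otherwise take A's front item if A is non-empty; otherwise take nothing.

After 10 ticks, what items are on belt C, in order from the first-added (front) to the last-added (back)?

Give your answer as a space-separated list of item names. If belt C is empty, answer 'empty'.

Answer: gear grate tile clip knob disk hook node

Derivation:
Tick 1: prefer A, take gear from A; A=[tile] B=[grate,clip,knob,disk,hook,node] C=[gear]
Tick 2: prefer B, take grate from B; A=[tile] B=[clip,knob,disk,hook,node] C=[gear,grate]
Tick 3: prefer A, take tile from A; A=[-] B=[clip,knob,disk,hook,node] C=[gear,grate,tile]
Tick 4: prefer B, take clip from B; A=[-] B=[knob,disk,hook,node] C=[gear,grate,tile,clip]
Tick 5: prefer A, take knob from B; A=[-] B=[disk,hook,node] C=[gear,grate,tile,clip,knob]
Tick 6: prefer B, take disk from B; A=[-] B=[hook,node] C=[gear,grate,tile,clip,knob,disk]
Tick 7: prefer A, take hook from B; A=[-] B=[node] C=[gear,grate,tile,clip,knob,disk,hook]
Tick 8: prefer B, take node from B; A=[-] B=[-] C=[gear,grate,tile,clip,knob,disk,hook,node]
Tick 9: prefer A, both empty, nothing taken; A=[-] B=[-] C=[gear,grate,tile,clip,knob,disk,hook,node]
Tick 10: prefer B, both empty, nothing taken; A=[-] B=[-] C=[gear,grate,tile,clip,knob,disk,hook,node]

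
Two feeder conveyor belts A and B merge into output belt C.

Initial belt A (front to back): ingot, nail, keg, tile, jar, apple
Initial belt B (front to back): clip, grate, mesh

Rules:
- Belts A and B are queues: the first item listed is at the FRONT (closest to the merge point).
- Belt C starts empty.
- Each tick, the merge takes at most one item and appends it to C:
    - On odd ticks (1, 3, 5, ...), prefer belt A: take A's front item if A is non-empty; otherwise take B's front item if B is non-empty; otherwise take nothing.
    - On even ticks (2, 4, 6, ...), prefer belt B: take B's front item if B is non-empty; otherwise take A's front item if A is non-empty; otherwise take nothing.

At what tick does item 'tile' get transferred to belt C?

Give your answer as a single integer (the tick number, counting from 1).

Answer: 7

Derivation:
Tick 1: prefer A, take ingot from A; A=[nail,keg,tile,jar,apple] B=[clip,grate,mesh] C=[ingot]
Tick 2: prefer B, take clip from B; A=[nail,keg,tile,jar,apple] B=[grate,mesh] C=[ingot,clip]
Tick 3: prefer A, take nail from A; A=[keg,tile,jar,apple] B=[grate,mesh] C=[ingot,clip,nail]
Tick 4: prefer B, take grate from B; A=[keg,tile,jar,apple] B=[mesh] C=[ingot,clip,nail,grate]
Tick 5: prefer A, take keg from A; A=[tile,jar,apple] B=[mesh] C=[ingot,clip,nail,grate,keg]
Tick 6: prefer B, take mesh from B; A=[tile,jar,apple] B=[-] C=[ingot,clip,nail,grate,keg,mesh]
Tick 7: prefer A, take tile from A; A=[jar,apple] B=[-] C=[ingot,clip,nail,grate,keg,mesh,tile]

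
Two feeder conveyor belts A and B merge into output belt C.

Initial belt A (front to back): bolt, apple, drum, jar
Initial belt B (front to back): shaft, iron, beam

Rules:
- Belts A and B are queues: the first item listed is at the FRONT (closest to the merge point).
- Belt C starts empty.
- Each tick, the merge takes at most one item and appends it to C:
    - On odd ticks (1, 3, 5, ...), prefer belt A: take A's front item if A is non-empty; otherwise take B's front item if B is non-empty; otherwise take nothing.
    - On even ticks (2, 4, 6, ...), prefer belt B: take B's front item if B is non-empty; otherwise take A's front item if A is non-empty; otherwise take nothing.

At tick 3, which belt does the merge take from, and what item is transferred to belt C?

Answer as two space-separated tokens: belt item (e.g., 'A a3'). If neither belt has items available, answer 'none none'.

Answer: A apple

Derivation:
Tick 1: prefer A, take bolt from A; A=[apple,drum,jar] B=[shaft,iron,beam] C=[bolt]
Tick 2: prefer B, take shaft from B; A=[apple,drum,jar] B=[iron,beam] C=[bolt,shaft]
Tick 3: prefer A, take apple from A; A=[drum,jar] B=[iron,beam] C=[bolt,shaft,apple]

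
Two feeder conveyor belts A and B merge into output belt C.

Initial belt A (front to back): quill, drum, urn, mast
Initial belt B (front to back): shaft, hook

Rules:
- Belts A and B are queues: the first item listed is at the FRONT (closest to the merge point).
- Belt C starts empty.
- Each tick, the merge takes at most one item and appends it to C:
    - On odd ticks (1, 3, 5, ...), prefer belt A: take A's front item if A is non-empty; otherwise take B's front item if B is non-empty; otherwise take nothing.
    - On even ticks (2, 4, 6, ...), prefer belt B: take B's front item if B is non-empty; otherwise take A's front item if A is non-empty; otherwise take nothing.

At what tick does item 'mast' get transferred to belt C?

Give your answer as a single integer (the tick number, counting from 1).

Answer: 6

Derivation:
Tick 1: prefer A, take quill from A; A=[drum,urn,mast] B=[shaft,hook] C=[quill]
Tick 2: prefer B, take shaft from B; A=[drum,urn,mast] B=[hook] C=[quill,shaft]
Tick 3: prefer A, take drum from A; A=[urn,mast] B=[hook] C=[quill,shaft,drum]
Tick 4: prefer B, take hook from B; A=[urn,mast] B=[-] C=[quill,shaft,drum,hook]
Tick 5: prefer A, take urn from A; A=[mast] B=[-] C=[quill,shaft,drum,hook,urn]
Tick 6: prefer B, take mast from A; A=[-] B=[-] C=[quill,shaft,drum,hook,urn,mast]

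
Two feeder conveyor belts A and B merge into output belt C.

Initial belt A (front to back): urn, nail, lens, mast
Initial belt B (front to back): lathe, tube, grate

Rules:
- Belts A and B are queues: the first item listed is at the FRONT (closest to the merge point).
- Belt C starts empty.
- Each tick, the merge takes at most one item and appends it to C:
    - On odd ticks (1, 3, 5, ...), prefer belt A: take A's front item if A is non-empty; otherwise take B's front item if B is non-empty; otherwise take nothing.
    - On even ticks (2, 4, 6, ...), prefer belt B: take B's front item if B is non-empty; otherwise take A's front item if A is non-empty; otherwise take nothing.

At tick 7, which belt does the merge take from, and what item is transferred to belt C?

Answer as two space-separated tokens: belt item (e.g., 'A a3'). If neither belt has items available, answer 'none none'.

Tick 1: prefer A, take urn from A; A=[nail,lens,mast] B=[lathe,tube,grate] C=[urn]
Tick 2: prefer B, take lathe from B; A=[nail,lens,mast] B=[tube,grate] C=[urn,lathe]
Tick 3: prefer A, take nail from A; A=[lens,mast] B=[tube,grate] C=[urn,lathe,nail]
Tick 4: prefer B, take tube from B; A=[lens,mast] B=[grate] C=[urn,lathe,nail,tube]
Tick 5: prefer A, take lens from A; A=[mast] B=[grate] C=[urn,lathe,nail,tube,lens]
Tick 6: prefer B, take grate from B; A=[mast] B=[-] C=[urn,lathe,nail,tube,lens,grate]
Tick 7: prefer A, take mast from A; A=[-] B=[-] C=[urn,lathe,nail,tube,lens,grate,mast]

Answer: A mast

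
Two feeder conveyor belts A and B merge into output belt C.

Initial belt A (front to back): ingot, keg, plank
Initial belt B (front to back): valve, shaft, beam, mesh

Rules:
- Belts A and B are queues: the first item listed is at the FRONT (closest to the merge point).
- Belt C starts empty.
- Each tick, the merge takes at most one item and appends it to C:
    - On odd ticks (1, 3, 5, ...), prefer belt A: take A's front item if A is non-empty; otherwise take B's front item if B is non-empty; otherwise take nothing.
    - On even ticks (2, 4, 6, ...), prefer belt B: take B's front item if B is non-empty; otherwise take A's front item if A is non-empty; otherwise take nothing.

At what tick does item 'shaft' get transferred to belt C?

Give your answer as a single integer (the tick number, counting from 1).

Tick 1: prefer A, take ingot from A; A=[keg,plank] B=[valve,shaft,beam,mesh] C=[ingot]
Tick 2: prefer B, take valve from B; A=[keg,plank] B=[shaft,beam,mesh] C=[ingot,valve]
Tick 3: prefer A, take keg from A; A=[plank] B=[shaft,beam,mesh] C=[ingot,valve,keg]
Tick 4: prefer B, take shaft from B; A=[plank] B=[beam,mesh] C=[ingot,valve,keg,shaft]

Answer: 4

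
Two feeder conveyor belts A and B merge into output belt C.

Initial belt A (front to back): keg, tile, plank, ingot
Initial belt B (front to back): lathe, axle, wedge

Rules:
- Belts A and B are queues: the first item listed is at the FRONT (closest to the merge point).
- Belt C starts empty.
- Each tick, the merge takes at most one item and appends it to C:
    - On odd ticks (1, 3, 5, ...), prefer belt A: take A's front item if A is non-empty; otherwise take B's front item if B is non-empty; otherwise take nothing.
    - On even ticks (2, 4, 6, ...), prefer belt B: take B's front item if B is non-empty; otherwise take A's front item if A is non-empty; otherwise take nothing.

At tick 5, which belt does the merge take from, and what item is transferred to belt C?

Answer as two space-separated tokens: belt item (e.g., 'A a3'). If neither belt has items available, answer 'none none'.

Tick 1: prefer A, take keg from A; A=[tile,plank,ingot] B=[lathe,axle,wedge] C=[keg]
Tick 2: prefer B, take lathe from B; A=[tile,plank,ingot] B=[axle,wedge] C=[keg,lathe]
Tick 3: prefer A, take tile from A; A=[plank,ingot] B=[axle,wedge] C=[keg,lathe,tile]
Tick 4: prefer B, take axle from B; A=[plank,ingot] B=[wedge] C=[keg,lathe,tile,axle]
Tick 5: prefer A, take plank from A; A=[ingot] B=[wedge] C=[keg,lathe,tile,axle,plank]

Answer: A plank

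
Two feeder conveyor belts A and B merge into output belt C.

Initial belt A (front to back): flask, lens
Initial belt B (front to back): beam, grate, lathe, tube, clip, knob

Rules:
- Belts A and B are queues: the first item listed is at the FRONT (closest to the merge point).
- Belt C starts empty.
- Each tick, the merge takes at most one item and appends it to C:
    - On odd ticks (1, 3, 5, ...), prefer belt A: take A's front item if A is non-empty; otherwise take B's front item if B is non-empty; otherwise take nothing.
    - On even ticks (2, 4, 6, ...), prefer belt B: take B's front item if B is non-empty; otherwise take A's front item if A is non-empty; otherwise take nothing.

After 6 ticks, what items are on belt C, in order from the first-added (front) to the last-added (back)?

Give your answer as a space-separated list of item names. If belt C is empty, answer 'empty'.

Answer: flask beam lens grate lathe tube

Derivation:
Tick 1: prefer A, take flask from A; A=[lens] B=[beam,grate,lathe,tube,clip,knob] C=[flask]
Tick 2: prefer B, take beam from B; A=[lens] B=[grate,lathe,tube,clip,knob] C=[flask,beam]
Tick 3: prefer A, take lens from A; A=[-] B=[grate,lathe,tube,clip,knob] C=[flask,beam,lens]
Tick 4: prefer B, take grate from B; A=[-] B=[lathe,tube,clip,knob] C=[flask,beam,lens,grate]
Tick 5: prefer A, take lathe from B; A=[-] B=[tube,clip,knob] C=[flask,beam,lens,grate,lathe]
Tick 6: prefer B, take tube from B; A=[-] B=[clip,knob] C=[flask,beam,lens,grate,lathe,tube]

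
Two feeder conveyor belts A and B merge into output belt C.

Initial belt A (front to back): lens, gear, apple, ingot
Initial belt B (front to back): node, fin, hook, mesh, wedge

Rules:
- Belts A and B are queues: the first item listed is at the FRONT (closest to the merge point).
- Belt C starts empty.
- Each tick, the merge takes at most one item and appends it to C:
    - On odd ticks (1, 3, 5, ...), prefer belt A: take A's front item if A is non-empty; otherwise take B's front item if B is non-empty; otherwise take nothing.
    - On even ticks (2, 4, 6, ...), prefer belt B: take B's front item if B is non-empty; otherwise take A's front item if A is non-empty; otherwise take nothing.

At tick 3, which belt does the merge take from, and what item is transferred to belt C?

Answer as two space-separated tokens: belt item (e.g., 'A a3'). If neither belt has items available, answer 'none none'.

Tick 1: prefer A, take lens from A; A=[gear,apple,ingot] B=[node,fin,hook,mesh,wedge] C=[lens]
Tick 2: prefer B, take node from B; A=[gear,apple,ingot] B=[fin,hook,mesh,wedge] C=[lens,node]
Tick 3: prefer A, take gear from A; A=[apple,ingot] B=[fin,hook,mesh,wedge] C=[lens,node,gear]

Answer: A gear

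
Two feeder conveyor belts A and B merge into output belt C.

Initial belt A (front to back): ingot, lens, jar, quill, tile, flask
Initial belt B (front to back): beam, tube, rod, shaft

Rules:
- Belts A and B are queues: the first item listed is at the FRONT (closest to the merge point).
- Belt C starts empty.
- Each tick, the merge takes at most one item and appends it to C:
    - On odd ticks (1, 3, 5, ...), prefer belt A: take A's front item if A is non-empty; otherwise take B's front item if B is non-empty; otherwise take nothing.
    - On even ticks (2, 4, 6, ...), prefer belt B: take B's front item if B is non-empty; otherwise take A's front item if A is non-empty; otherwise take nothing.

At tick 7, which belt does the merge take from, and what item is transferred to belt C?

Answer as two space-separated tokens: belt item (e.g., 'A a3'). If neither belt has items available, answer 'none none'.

Tick 1: prefer A, take ingot from A; A=[lens,jar,quill,tile,flask] B=[beam,tube,rod,shaft] C=[ingot]
Tick 2: prefer B, take beam from B; A=[lens,jar,quill,tile,flask] B=[tube,rod,shaft] C=[ingot,beam]
Tick 3: prefer A, take lens from A; A=[jar,quill,tile,flask] B=[tube,rod,shaft] C=[ingot,beam,lens]
Tick 4: prefer B, take tube from B; A=[jar,quill,tile,flask] B=[rod,shaft] C=[ingot,beam,lens,tube]
Tick 5: prefer A, take jar from A; A=[quill,tile,flask] B=[rod,shaft] C=[ingot,beam,lens,tube,jar]
Tick 6: prefer B, take rod from B; A=[quill,tile,flask] B=[shaft] C=[ingot,beam,lens,tube,jar,rod]
Tick 7: prefer A, take quill from A; A=[tile,flask] B=[shaft] C=[ingot,beam,lens,tube,jar,rod,quill]

Answer: A quill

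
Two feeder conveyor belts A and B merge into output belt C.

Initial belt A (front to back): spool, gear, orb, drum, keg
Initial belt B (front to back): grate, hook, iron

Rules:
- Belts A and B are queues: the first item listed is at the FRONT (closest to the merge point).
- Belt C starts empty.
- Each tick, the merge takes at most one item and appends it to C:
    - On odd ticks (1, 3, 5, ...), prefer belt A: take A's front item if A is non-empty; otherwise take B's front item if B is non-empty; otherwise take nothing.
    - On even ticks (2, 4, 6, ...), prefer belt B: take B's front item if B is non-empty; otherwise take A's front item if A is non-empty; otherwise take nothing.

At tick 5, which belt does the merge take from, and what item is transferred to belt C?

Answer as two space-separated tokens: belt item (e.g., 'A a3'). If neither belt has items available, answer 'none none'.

Tick 1: prefer A, take spool from A; A=[gear,orb,drum,keg] B=[grate,hook,iron] C=[spool]
Tick 2: prefer B, take grate from B; A=[gear,orb,drum,keg] B=[hook,iron] C=[spool,grate]
Tick 3: prefer A, take gear from A; A=[orb,drum,keg] B=[hook,iron] C=[spool,grate,gear]
Tick 4: prefer B, take hook from B; A=[orb,drum,keg] B=[iron] C=[spool,grate,gear,hook]
Tick 5: prefer A, take orb from A; A=[drum,keg] B=[iron] C=[spool,grate,gear,hook,orb]

Answer: A orb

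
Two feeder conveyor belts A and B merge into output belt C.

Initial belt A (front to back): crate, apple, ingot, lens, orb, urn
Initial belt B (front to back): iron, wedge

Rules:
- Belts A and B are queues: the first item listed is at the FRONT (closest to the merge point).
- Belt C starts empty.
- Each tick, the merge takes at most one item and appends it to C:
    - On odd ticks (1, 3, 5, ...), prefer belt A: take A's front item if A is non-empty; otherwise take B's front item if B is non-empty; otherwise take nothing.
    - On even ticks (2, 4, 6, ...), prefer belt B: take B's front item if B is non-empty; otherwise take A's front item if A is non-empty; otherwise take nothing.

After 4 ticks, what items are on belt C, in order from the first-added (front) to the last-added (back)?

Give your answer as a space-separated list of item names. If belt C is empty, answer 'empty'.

Tick 1: prefer A, take crate from A; A=[apple,ingot,lens,orb,urn] B=[iron,wedge] C=[crate]
Tick 2: prefer B, take iron from B; A=[apple,ingot,lens,orb,urn] B=[wedge] C=[crate,iron]
Tick 3: prefer A, take apple from A; A=[ingot,lens,orb,urn] B=[wedge] C=[crate,iron,apple]
Tick 4: prefer B, take wedge from B; A=[ingot,lens,orb,urn] B=[-] C=[crate,iron,apple,wedge]

Answer: crate iron apple wedge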